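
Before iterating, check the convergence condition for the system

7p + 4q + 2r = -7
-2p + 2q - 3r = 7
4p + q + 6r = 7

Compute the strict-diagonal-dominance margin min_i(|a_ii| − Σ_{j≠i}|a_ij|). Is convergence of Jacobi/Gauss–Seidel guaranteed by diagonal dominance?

row 1: |7| − (4+2) = 1
row 2: |2| − (2+3) = -3
row 3: |6| − (4+1) = 1
minimum over rows = -3 → not strictly diagonally dominant

-3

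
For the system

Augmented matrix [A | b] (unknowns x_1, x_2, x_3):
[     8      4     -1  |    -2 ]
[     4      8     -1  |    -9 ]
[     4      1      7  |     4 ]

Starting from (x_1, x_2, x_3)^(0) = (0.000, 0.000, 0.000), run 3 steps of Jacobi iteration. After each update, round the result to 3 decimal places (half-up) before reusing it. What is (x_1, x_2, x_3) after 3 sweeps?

Iteration 1:
  x_1 = (-2 - (4)·0.000 - (-1)·0.000) / (8) = -0.250
  x_2 = (-9 - (4)·0.000 - (-1)·0.000) / (8) = -1.125
  x_3 = (4 - (4)·0.000 - (1)·0.000) / (7) = 0.571
Iteration 2:
  x_1 = (-2 - (4)·-1.125 - (-1)·0.571) / (8) = 0.384
  x_2 = (-9 - (4)·-0.250 - (-1)·0.571) / (8) = -0.929
  x_3 = (4 - (4)·-0.250 - (1)·-1.125) / (7) = 0.875
Iteration 3:
  x_1 = (-2 - (4)·-0.929 - (-1)·0.875) / (8) = 0.324
  x_2 = (-9 - (4)·0.384 - (-1)·0.875) / (8) = -1.208
  x_3 = (4 - (4)·0.384 - (1)·-0.929) / (7) = 0.485

(0.324, -1.208, 0.485)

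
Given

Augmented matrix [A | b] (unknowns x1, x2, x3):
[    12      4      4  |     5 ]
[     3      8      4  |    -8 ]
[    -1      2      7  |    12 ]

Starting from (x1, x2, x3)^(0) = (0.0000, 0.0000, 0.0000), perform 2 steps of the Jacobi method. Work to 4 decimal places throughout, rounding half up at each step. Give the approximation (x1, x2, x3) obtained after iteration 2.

(0.1786, -2.0134, 2.0595)

Iteration 1:
  x1 = (5 - (4)·0.0000 - (4)·0.0000) / (12) = 0.4167
  x2 = (-8 - (3)·0.0000 - (4)·0.0000) / (8) = -1.0000
  x3 = (12 - (-1)·0.0000 - (2)·0.0000) / (7) = 1.7143
Iteration 2:
  x1 = (5 - (4)·-1.0000 - (4)·1.7143) / (12) = 0.1786
  x2 = (-8 - (3)·0.4167 - (4)·1.7143) / (8) = -2.0134
  x3 = (12 - (-1)·0.4167 - (2)·-1.0000) / (7) = 2.0595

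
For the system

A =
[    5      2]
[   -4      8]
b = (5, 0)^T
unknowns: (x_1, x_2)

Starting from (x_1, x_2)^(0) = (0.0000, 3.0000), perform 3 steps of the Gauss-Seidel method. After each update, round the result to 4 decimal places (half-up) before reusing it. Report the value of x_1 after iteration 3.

0.7920

Iteration 1:
  x_1 = (5 - (2)·3.0000) / (5) = -0.2000
  x_2 = (0 - (-4)·-0.2000) / (8) = -0.1000
Iteration 2:
  x_1 = (5 - (2)·-0.1000) / (5) = 1.0400
  x_2 = (0 - (-4)·1.0400) / (8) = 0.5200
Iteration 3:
  x_1 = (5 - (2)·0.5200) / (5) = 0.7920
  x_2 = (0 - (-4)·0.7920) / (8) = 0.3960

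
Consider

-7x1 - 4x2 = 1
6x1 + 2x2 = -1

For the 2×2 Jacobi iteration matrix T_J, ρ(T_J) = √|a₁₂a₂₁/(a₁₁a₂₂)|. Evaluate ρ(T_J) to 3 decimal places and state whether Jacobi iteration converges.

a₁₂a₂₁/(a₁₁a₂₂) = (-4)·(6) / ((-7)·(2)) = 1.714286
ρ = √|1.714286| = √1.714286 = 1.309
ρ > 1, so Jacobi diverges

1.309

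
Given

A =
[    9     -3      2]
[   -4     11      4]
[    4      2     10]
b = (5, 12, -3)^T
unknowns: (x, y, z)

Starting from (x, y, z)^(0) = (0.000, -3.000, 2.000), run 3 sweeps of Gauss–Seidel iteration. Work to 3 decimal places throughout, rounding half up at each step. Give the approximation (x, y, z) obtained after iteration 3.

(1.154, 1.793, -1.120)

Iteration 1:
  x = (5 - (-3)·-3.000 - (2)·2.000) / (9) = -0.889
  y = (12 - (-4)·-0.889 - (4)·2.000) / (11) = 0.040
  z = (-3 - (4)·-0.889 - (2)·0.040) / (10) = 0.048
Iteration 2:
  x = (5 - (-3)·0.040 - (2)·0.048) / (9) = 0.558
  y = (12 - (-4)·0.558 - (4)·0.048) / (11) = 1.276
  z = (-3 - (4)·0.558 - (2)·1.276) / (10) = -0.778
Iteration 3:
  x = (5 - (-3)·1.276 - (2)·-0.778) / (9) = 1.154
  y = (12 - (-4)·1.154 - (4)·-0.778) / (11) = 1.793
  z = (-3 - (4)·1.154 - (2)·1.793) / (10) = -1.120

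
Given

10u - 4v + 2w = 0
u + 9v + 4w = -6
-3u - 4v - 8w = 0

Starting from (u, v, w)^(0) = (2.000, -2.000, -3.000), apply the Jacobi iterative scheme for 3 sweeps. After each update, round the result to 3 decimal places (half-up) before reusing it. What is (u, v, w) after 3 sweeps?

Iteration 1:
  u = (0 - (-4)·-2.000 - (2)·-3.000) / (10) = -0.200
  v = (-6 - (1)·2.000 - (4)·-3.000) / (9) = 0.444
  w = (0 - (-3)·2.000 - (-4)·-2.000) / (-8) = 0.250
Iteration 2:
  u = (0 - (-4)·0.444 - (2)·0.250) / (10) = 0.128
  v = (-6 - (1)·-0.200 - (4)·0.250) / (9) = -0.756
  w = (0 - (-3)·-0.200 - (-4)·0.444) / (-8) = -0.147
Iteration 3:
  u = (0 - (-4)·-0.756 - (2)·-0.147) / (10) = -0.273
  v = (-6 - (1)·0.128 - (4)·-0.147) / (9) = -0.616
  w = (0 - (-3)·0.128 - (-4)·-0.756) / (-8) = 0.330

(-0.273, -0.616, 0.330)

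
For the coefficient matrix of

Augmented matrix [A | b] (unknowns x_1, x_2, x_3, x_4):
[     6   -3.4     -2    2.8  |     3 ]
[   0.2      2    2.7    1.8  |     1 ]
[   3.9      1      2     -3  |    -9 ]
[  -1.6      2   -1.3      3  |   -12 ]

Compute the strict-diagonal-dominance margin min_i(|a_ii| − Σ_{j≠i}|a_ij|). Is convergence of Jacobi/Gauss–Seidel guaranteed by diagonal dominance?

row 1: |6| − (3.4+2+2.8) = -2.2
row 2: |2| − (0.2+2.7+1.8) = -2.7
row 3: |2| − (3.9+1+3) = -5.9
row 4: |3| − (1.6+2+1.3) = -1.9
minimum over rows = -5.9 → not strictly diagonally dominant

-5.9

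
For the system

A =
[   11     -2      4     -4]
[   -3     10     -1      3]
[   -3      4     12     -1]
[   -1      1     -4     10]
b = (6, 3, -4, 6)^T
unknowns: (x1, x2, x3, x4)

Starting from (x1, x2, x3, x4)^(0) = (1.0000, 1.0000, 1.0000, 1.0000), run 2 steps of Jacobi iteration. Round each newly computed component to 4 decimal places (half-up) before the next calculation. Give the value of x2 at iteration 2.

0.1849

Iteration 1:
  x1 = (6 - (-2)·1.0000 - (4)·1.0000 - (-4)·1.0000) / (11) = 0.7273
  x2 = (3 - (-3)·1.0000 - (-1)·1.0000 - (3)·1.0000) / (10) = 0.4000
  x3 = (-4 - (-3)·1.0000 - (4)·1.0000 - (-1)·1.0000) / (12) = -0.3333
  x4 = (6 - (-1)·1.0000 - (1)·1.0000 - (-4)·1.0000) / (10) = 1.0000
Iteration 2:
  x1 = (6 - (-2)·0.4000 - (4)·-0.3333 - (-4)·1.0000) / (11) = 1.1030
  x2 = (3 - (-3)·0.7273 - (-1)·-0.3333 - (3)·1.0000) / (10) = 0.1849
  x3 = (-4 - (-3)·0.7273 - (4)·0.4000 - (-1)·1.0000) / (12) = -0.2015
  x4 = (6 - (-1)·0.7273 - (1)·0.4000 - (-4)·-0.3333) / (10) = 0.4994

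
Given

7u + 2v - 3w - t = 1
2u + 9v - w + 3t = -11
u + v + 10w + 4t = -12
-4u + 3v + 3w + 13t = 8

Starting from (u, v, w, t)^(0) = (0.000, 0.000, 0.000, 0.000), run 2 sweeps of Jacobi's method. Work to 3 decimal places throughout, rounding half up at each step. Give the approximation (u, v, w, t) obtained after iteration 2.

(0.066, -1.592, -1.338, 1.218)

Iteration 1:
  u = (1 - (2)·0.000 - (-3)·0.000 - (-1)·0.000) / (7) = 0.143
  v = (-11 - (2)·0.000 - (-1)·0.000 - (3)·0.000) / (9) = -1.222
  w = (-12 - (1)·0.000 - (1)·0.000 - (4)·0.000) / (10) = -1.200
  t = (8 - (-4)·0.000 - (3)·0.000 - (3)·0.000) / (13) = 0.615
Iteration 2:
  u = (1 - (2)·-1.222 - (-3)·-1.200 - (-1)·0.615) / (7) = 0.066
  v = (-11 - (2)·0.143 - (-1)·-1.200 - (3)·0.615) / (9) = -1.592
  w = (-12 - (1)·0.143 - (1)·-1.222 - (4)·0.615) / (10) = -1.338
  t = (8 - (-4)·0.143 - (3)·-1.222 - (3)·-1.200) / (13) = 1.218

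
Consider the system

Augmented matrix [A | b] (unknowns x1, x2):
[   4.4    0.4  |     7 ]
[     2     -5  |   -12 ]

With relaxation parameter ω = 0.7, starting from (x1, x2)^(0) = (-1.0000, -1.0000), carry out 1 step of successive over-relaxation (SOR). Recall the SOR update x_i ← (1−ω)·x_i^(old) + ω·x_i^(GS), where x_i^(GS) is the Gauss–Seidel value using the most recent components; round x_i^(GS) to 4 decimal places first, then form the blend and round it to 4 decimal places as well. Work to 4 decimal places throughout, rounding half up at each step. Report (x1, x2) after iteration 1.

(0.8773, 1.6256)

Iteration 1:
  x1: GS value = (7 - (0.4)·-1.0000) / (4.4) = 1.6818;  x1 ← (1−ω)·-1.0000 + ω·1.6818 = 0.8773
  x2: GS value = (-12 - (2)·0.8773) / (-5) = 2.7509;  x2 ← (1−ω)·-1.0000 + ω·2.7509 = 1.6256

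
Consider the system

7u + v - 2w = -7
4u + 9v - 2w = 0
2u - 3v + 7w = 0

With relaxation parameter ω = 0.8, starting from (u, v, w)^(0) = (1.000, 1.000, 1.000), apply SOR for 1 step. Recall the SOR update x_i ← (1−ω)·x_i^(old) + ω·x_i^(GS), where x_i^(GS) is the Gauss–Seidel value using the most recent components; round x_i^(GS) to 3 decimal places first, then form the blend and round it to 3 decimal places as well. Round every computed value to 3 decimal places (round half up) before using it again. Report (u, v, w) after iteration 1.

(-0.486, 0.550, 0.500)

Iteration 1:
  u: GS value = (-7 - (1)·1.000 - (-2)·1.000) / (7) = -0.857;  u ← (1−ω)·1.000 + ω·-0.857 = -0.486
  v: GS value = (0 - (4)·-0.486 - (-2)·1.000) / (9) = 0.438;  v ← (1−ω)·1.000 + ω·0.438 = 0.550
  w: GS value = (0 - (2)·-0.486 - (-3)·0.550) / (7) = 0.375;  w ← (1−ω)·1.000 + ω·0.375 = 0.500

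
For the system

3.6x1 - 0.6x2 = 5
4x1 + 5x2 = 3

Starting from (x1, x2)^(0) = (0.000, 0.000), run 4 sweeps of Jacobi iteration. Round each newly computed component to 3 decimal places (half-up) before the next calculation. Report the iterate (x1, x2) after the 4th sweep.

(1.290, -0.443)

Iteration 1:
  x1 = (5 - (-0.6)·0.000) / (3.6) = 1.389
  x2 = (3 - (4)·0.000) / (5) = 0.600
Iteration 2:
  x1 = (5 - (-0.6)·0.600) / (3.6) = 1.489
  x2 = (3 - (4)·1.389) / (5) = -0.511
Iteration 3:
  x1 = (5 - (-0.6)·-0.511) / (3.6) = 1.304
  x2 = (3 - (4)·1.489) / (5) = -0.591
Iteration 4:
  x1 = (5 - (-0.6)·-0.591) / (3.6) = 1.290
  x2 = (3 - (4)·1.304) / (5) = -0.443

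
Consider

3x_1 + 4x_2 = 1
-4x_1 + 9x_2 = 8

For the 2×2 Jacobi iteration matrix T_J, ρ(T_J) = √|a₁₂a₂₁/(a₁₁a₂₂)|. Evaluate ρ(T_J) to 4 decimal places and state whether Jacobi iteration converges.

0.7698

a₁₂a₂₁/(a₁₁a₂₂) = (4)·(-4) / ((3)·(9)) = -0.592593
ρ = √|-0.592593| = √0.592593 = 0.7698
ρ < 1, so Jacobi converges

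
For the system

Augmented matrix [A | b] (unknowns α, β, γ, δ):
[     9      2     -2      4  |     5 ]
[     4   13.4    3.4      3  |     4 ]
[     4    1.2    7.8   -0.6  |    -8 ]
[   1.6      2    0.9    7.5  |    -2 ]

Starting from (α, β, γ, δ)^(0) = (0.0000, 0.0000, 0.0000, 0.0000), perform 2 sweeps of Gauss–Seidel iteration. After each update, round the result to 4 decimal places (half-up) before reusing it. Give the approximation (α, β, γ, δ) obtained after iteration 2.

(0.3462, 0.5913, -1.3142, -0.3405)

Iteration 1:
  α = (5 - (2)·0.0000 - (-2)·0.0000 - (4)·0.0000) / (9) = 0.5556
  β = (4 - (4)·0.5556 - (3.4)·0.0000 - (3)·0.0000) / (13.4) = 0.1327
  γ = (-8 - (4)·0.5556 - (1.2)·0.1327 - (-0.6)·0.0000) / (7.8) = -1.3310
  δ = (-2 - (1.6)·0.5556 - (2)·0.1327 - (0.9)·-1.3310) / (7.5) = -0.2609
Iteration 2:
  α = (5 - (2)·0.1327 - (-2)·-1.3310 - (4)·-0.2609) / (9) = 0.3462
  β = (4 - (4)·0.3462 - (3.4)·-1.3310 - (3)·-0.2609) / (13.4) = 0.5913
  γ = (-8 - (4)·0.3462 - (1.2)·0.5913 - (-0.6)·-0.2609) / (7.8) = -1.3142
  δ = (-2 - (1.6)·0.3462 - (2)·0.5913 - (0.9)·-1.3142) / (7.5) = -0.3405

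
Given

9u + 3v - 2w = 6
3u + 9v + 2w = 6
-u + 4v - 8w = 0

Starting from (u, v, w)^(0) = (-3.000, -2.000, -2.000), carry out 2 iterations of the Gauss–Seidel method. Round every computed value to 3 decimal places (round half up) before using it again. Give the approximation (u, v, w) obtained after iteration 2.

Iteration 1:
  u = (6 - (3)·-2.000 - (-2)·-2.000) / (9) = 0.889
  v = (6 - (3)·0.889 - (2)·-2.000) / (9) = 0.815
  w = (0 - (-1)·0.889 - (4)·0.815) / (-8) = 0.296
Iteration 2:
  u = (6 - (3)·0.815 - (-2)·0.296) / (9) = 0.461
  v = (6 - (3)·0.461 - (2)·0.296) / (9) = 0.447
  w = (0 - (-1)·0.461 - (4)·0.447) / (-8) = 0.166

(0.461, 0.447, 0.166)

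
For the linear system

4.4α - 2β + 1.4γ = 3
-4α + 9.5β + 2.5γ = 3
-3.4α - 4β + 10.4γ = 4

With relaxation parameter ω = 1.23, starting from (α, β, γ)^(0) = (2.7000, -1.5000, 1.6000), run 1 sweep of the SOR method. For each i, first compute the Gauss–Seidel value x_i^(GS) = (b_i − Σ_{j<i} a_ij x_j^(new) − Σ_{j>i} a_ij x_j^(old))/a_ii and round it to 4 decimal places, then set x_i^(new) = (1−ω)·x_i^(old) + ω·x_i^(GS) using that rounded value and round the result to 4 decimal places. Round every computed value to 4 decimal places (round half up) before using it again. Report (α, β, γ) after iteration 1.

(-1.2472, -0.4304, -0.6001)

Iteration 1:
  α: GS value = (3 - (-2)·-1.5000 - (1.4)·1.6000) / (4.4) = -0.5091;  α ← (1−ω)·2.7000 + ω·-0.5091 = -1.2472
  β: GS value = (3 - (-4)·-1.2472 - (2.5)·1.6000) / (9.5) = -0.6304;  β ← (1−ω)·-1.5000 + ω·-0.6304 = -0.4304
  γ: GS value = (4 - (-3.4)·-1.2472 - (-4)·-0.4304) / (10.4) = -0.1887;  γ ← (1−ω)·1.6000 + ω·-0.1887 = -0.6001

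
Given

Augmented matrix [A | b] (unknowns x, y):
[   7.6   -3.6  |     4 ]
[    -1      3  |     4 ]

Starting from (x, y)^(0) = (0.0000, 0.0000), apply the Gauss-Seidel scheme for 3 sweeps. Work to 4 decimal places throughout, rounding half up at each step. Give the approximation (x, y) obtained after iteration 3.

Iteration 1:
  x = (4 - (-3.6)·0.0000) / (7.6) = 0.5263
  y = (4 - (-1)·0.5263) / (3) = 1.5088
Iteration 2:
  x = (4 - (-3.6)·1.5088) / (7.6) = 1.2410
  y = (4 - (-1)·1.2410) / (3) = 1.7470
Iteration 3:
  x = (4 - (-3.6)·1.7470) / (7.6) = 1.3538
  y = (4 - (-1)·1.3538) / (3) = 1.7846

(1.3538, 1.7846)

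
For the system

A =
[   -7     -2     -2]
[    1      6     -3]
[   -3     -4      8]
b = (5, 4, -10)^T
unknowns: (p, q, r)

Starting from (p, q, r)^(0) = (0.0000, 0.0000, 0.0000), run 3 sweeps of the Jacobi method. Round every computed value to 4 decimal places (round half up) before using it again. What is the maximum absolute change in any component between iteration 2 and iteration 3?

Iteration 1:
  p = (5 - (-2)·0.0000 - (-2)·0.0000) / (-7) = -0.7143
  q = (4 - (1)·0.0000 - (-3)·0.0000) / (6) = 0.6667
  r = (-10 - (-3)·0.0000 - (-4)·0.0000) / (8) = -1.2500
Iteration 2:
  p = (5 - (-2)·0.6667 - (-2)·-1.2500) / (-7) = -0.5476
  q = (4 - (1)·-0.7143 - (-3)·-1.2500) / (6) = 0.1607
  r = (-10 - (-3)·-0.7143 - (-4)·0.6667) / (8) = -1.1845
Iteration 3:
  p = (5 - (-2)·0.1607 - (-2)·-1.1845) / (-7) = -0.4218
  q = (4 - (1)·-0.5476 - (-3)·-1.1845) / (6) = 0.1657
  r = (-10 - (-3)·-0.5476 - (-4)·0.1607) / (8) = -1.3750
Change: (0.1258, 0.0050, -0.1905) → max |·| = 0.1905

0.1905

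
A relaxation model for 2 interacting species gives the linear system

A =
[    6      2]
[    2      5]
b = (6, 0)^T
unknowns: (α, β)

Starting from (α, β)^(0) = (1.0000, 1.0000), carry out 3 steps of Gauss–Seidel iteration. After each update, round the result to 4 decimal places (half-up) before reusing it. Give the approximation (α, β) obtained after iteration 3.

(1.1452, -0.4581)

Iteration 1:
  α = (6 - (2)·1.0000) / (6) = 0.6667
  β = (0 - (2)·0.6667) / (5) = -0.2667
Iteration 2:
  α = (6 - (2)·-0.2667) / (6) = 1.0889
  β = (0 - (2)·1.0889) / (5) = -0.4356
Iteration 3:
  α = (6 - (2)·-0.4356) / (6) = 1.1452
  β = (0 - (2)·1.1452) / (5) = -0.4581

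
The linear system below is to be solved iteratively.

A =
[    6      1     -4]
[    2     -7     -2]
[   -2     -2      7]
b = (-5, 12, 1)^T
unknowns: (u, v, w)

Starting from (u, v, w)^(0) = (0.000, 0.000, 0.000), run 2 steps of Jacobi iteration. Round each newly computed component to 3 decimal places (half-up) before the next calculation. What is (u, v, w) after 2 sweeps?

(-0.452, -1.993, -0.585)

Iteration 1:
  u = (-5 - (1)·0.000 - (-4)·0.000) / (6) = -0.833
  v = (12 - (2)·0.000 - (-2)·0.000) / (-7) = -1.714
  w = (1 - (-2)·0.000 - (-2)·0.000) / (7) = 0.143
Iteration 2:
  u = (-5 - (1)·-1.714 - (-4)·0.143) / (6) = -0.452
  v = (12 - (2)·-0.833 - (-2)·0.143) / (-7) = -1.993
  w = (1 - (-2)·-0.833 - (-2)·-1.714) / (7) = -0.585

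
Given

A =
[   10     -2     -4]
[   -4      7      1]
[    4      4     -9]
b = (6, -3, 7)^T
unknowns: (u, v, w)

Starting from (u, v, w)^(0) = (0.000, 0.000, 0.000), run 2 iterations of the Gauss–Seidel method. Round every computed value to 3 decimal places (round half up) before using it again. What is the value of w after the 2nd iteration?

-0.680

Iteration 1:
  u = (6 - (-2)·0.000 - (-4)·0.000) / (10) = 0.600
  v = (-3 - (-4)·0.600 - (1)·0.000) / (7) = -0.086
  w = (7 - (4)·0.600 - (4)·-0.086) / (-9) = -0.549
Iteration 2:
  u = (6 - (-2)·-0.086 - (-4)·-0.549) / (10) = 0.363
  v = (-3 - (-4)·0.363 - (1)·-0.549) / (7) = -0.143
  w = (7 - (4)·0.363 - (4)·-0.143) / (-9) = -0.680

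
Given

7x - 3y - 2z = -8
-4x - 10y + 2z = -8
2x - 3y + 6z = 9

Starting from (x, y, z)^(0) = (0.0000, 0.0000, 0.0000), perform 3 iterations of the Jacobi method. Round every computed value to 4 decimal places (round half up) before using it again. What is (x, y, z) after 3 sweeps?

(0.1762, 1.4048, 2.4024)

Iteration 1:
  x = (-8 - (-3)·0.0000 - (-2)·0.0000) / (7) = -1.1429
  y = (-8 - (-4)·0.0000 - (2)·0.0000) / (-10) = 0.8000
  z = (9 - (2)·0.0000 - (-3)·0.0000) / (6) = 1.5000
Iteration 2:
  x = (-8 - (-3)·0.8000 - (-2)·1.5000) / (7) = -0.3714
  y = (-8 - (-4)·-1.1429 - (2)·1.5000) / (-10) = 1.5572
  z = (9 - (2)·-1.1429 - (-3)·0.8000) / (6) = 2.2810
Iteration 3:
  x = (-8 - (-3)·1.5572 - (-2)·2.2810) / (7) = 0.1762
  y = (-8 - (-4)·-0.3714 - (2)·2.2810) / (-10) = 1.4048
  z = (9 - (2)·-0.3714 - (-3)·1.5572) / (6) = 2.4024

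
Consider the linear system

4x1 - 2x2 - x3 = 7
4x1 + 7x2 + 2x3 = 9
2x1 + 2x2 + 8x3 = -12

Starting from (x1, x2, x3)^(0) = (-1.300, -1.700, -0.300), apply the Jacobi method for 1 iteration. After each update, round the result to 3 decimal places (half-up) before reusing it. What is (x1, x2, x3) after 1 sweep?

(0.825, 2.114, -0.750)

Iteration 1:
  x1 = (7 - (-2)·-1.700 - (-1)·-0.300) / (4) = 0.825
  x2 = (9 - (4)·-1.300 - (2)·-0.300) / (7) = 2.114
  x3 = (-12 - (2)·-1.300 - (2)·-1.700) / (8) = -0.750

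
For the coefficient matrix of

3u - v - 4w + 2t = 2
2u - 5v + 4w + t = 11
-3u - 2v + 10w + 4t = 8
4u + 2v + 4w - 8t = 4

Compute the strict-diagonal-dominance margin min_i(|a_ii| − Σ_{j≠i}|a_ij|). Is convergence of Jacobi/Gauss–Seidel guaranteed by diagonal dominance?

row 1: |3| − (1+4+2) = -4
row 2: |-5| − (2+4+1) = -2
row 3: |10| − (3+2+4) = 1
row 4: |-8| − (4+2+4) = -2
minimum over rows = -4 → not strictly diagonally dominant

-4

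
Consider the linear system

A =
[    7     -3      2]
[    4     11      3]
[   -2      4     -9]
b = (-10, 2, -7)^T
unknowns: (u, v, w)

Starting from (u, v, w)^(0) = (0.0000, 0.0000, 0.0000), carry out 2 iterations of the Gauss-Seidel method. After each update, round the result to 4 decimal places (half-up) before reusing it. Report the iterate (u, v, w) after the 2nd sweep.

(-1.5300, 0.3545, 1.2753)

Iteration 1:
  u = (-10 - (-3)·0.0000 - (2)·0.0000) / (7) = -1.4286
  v = (2 - (4)·-1.4286 - (3)·0.0000) / (11) = 0.7013
  w = (-7 - (-2)·-1.4286 - (4)·0.7013) / (-9) = 1.4069
Iteration 2:
  u = (-10 - (-3)·0.7013 - (2)·1.4069) / (7) = -1.5300
  v = (2 - (4)·-1.5300 - (3)·1.4069) / (11) = 0.3545
  w = (-7 - (-2)·-1.5300 - (4)·0.3545) / (-9) = 1.2753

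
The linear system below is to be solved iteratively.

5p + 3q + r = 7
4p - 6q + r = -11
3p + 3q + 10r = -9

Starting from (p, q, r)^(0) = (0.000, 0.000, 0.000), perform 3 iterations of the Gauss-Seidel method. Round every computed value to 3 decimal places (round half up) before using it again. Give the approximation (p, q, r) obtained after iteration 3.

(0.733, 2.084, -1.745)

Iteration 1:
  p = (7 - (3)·0.000 - (1)·0.000) / (5) = 1.400
  q = (-11 - (4)·1.400 - (1)·0.000) / (-6) = 2.767
  r = (-9 - (3)·1.400 - (3)·2.767) / (10) = -2.150
Iteration 2:
  p = (7 - (3)·2.767 - (1)·-2.150) / (5) = 0.170
  q = (-11 - (4)·0.170 - (1)·-2.150) / (-6) = 1.588
  r = (-9 - (3)·0.170 - (3)·1.588) / (10) = -1.427
Iteration 3:
  p = (7 - (3)·1.588 - (1)·-1.427) / (5) = 0.733
  q = (-11 - (4)·0.733 - (1)·-1.427) / (-6) = 2.084
  r = (-9 - (3)·0.733 - (3)·2.084) / (10) = -1.745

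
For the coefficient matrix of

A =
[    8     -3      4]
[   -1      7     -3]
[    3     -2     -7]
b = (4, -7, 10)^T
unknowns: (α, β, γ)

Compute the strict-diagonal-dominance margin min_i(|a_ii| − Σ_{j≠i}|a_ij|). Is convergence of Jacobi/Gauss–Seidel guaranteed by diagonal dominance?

1

row 1: |8| − (3+4) = 1
row 2: |7| − (1+3) = 3
row 3: |-7| − (3+2) = 2
minimum over rows = 1 → strictly diagonally dominant (convergence guaranteed)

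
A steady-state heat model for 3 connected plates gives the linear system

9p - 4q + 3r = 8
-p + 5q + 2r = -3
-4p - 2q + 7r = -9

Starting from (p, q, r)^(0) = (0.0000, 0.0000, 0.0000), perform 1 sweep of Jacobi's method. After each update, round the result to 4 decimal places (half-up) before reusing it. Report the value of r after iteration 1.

-1.2857

Iteration 1:
  p = (8 - (-4)·0.0000 - (3)·0.0000) / (9) = 0.8889
  q = (-3 - (-1)·0.0000 - (2)·0.0000) / (5) = -0.6000
  r = (-9 - (-4)·0.0000 - (-2)·0.0000) / (7) = -1.2857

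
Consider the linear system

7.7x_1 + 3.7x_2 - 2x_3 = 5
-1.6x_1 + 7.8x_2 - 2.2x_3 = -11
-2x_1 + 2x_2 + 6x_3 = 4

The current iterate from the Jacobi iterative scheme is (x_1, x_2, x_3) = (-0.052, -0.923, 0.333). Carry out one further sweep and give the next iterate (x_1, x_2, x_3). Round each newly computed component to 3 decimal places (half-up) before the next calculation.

(1.179, -1.327, 0.957)

One sweep:
  x_1 = (5 - (3.7)·-0.923 - (-2)·0.333) / (7.7) = 1.179
  x_2 = (-11 - (-1.6)·-0.052 - (-2.2)·0.333) / (7.8) = -1.327
  x_3 = (4 - (-2)·-0.052 - (2)·-0.923) / (6) = 0.957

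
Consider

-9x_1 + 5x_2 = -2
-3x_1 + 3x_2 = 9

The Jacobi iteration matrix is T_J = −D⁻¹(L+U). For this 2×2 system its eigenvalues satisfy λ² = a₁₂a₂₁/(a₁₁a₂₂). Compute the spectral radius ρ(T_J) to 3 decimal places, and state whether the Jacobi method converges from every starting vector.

0.745

a₁₂a₂₁/(a₁₁a₂₂) = (5)·(-3) / ((-9)·(3)) = 0.555556
ρ = √|0.555556| = √0.555556 = 0.745
ρ < 1, so Jacobi converges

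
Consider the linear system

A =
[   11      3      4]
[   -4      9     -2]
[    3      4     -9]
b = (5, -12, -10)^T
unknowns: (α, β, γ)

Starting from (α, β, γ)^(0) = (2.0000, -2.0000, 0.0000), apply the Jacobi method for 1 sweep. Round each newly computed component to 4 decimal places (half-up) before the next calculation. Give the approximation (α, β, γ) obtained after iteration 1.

(1.0000, -0.4444, 0.8889)

Iteration 1:
  α = (5 - (3)·-2.0000 - (4)·0.0000) / (11) = 1.0000
  β = (-12 - (-4)·2.0000 - (-2)·0.0000) / (9) = -0.4444
  γ = (-10 - (3)·2.0000 - (4)·-2.0000) / (-9) = 0.8889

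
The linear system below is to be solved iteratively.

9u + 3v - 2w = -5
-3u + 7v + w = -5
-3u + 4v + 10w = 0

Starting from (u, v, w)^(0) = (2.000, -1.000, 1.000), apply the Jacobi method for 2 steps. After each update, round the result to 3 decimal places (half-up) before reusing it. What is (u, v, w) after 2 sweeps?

(-0.333, -0.857, 0.000)

Iteration 1:
  u = (-5 - (3)·-1.000 - (-2)·1.000) / (9) = 0.000
  v = (-5 - (-3)·2.000 - (1)·1.000) / (7) = 0.000
  w = (0 - (-3)·2.000 - (4)·-1.000) / (10) = 1.000
Iteration 2:
  u = (-5 - (3)·0.000 - (-2)·1.000) / (9) = -0.333
  v = (-5 - (-3)·0.000 - (1)·1.000) / (7) = -0.857
  w = (0 - (-3)·0.000 - (4)·0.000) / (10) = 0.000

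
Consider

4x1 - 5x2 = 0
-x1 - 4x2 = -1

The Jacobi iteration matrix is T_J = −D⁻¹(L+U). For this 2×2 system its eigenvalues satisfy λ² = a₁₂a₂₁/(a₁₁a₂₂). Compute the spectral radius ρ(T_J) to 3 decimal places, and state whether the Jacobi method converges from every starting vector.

a₁₂a₂₁/(a₁₁a₂₂) = (-5)·(-1) / ((4)·(-4)) = -0.312500
ρ = √|-0.312500| = √0.312500 = 0.559
ρ < 1, so Jacobi converges

0.559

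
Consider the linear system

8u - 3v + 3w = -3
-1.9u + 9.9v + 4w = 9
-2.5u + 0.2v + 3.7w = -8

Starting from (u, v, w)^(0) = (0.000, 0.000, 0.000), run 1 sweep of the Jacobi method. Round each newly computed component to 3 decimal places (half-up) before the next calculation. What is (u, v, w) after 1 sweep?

(-0.375, 0.909, -2.162)

Iteration 1:
  u = (-3 - (-3)·0.000 - (3)·0.000) / (8) = -0.375
  v = (9 - (-1.9)·0.000 - (4)·0.000) / (9.9) = 0.909
  w = (-8 - (-2.5)·0.000 - (0.2)·0.000) / (3.7) = -2.162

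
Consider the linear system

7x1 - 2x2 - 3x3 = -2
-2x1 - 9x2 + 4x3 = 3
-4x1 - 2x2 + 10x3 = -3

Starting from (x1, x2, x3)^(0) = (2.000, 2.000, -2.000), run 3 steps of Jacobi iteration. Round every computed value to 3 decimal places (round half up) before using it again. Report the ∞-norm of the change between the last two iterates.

0.827

Iteration 1:
  x1 = (-2 - (-2)·2.000 - (-3)·-2.000) / (7) = -0.571
  x2 = (3 - (-2)·2.000 - (4)·-2.000) / (-9) = -1.667
  x3 = (-3 - (-4)·2.000 - (-2)·2.000) / (10) = 0.900
Iteration 2:
  x1 = (-2 - (-2)·-1.667 - (-3)·0.900) / (7) = -0.376
  x2 = (3 - (-2)·-0.571 - (4)·0.900) / (-9) = 0.194
  x3 = (-3 - (-4)·-0.571 - (-2)·-1.667) / (10) = -0.862
Iteration 3:
  x1 = (-2 - (-2)·0.194 - (-3)·-0.862) / (7) = -0.600
  x2 = (3 - (-2)·-0.376 - (4)·-0.862) / (-9) = -0.633
  x3 = (-3 - (-4)·-0.376 - (-2)·0.194) / (10) = -0.412
Change: (-0.224, -0.827, 0.450) → max |·| = 0.827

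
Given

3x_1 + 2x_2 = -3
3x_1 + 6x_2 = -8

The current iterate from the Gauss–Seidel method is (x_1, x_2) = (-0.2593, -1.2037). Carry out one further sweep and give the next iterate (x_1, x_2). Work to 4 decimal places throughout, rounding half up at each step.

One sweep:
  x_1 = (-3 - (2)·-1.2037) / (3) = -0.1975
  x_2 = (-8 - (3)·-0.1975) / (6) = -1.2346

(-0.1975, -1.2346)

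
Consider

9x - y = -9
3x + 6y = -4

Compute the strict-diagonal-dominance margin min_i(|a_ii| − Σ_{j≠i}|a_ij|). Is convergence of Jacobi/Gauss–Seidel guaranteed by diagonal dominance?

3

row 1: |9| − (1) = 8
row 2: |6| − (3) = 3
minimum over rows = 3 → strictly diagonally dominant (convergence guaranteed)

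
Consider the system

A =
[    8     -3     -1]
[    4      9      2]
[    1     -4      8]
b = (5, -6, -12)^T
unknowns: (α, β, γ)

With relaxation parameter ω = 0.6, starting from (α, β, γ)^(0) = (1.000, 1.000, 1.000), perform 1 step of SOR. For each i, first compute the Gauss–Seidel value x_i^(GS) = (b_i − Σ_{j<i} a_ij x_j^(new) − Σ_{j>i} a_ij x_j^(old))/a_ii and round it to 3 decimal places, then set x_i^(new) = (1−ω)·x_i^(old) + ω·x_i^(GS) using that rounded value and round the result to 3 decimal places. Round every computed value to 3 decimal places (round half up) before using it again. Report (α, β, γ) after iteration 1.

Iteration 1:
  α: GS value = (5 - (-3)·1.000 - (-1)·1.000) / (8) = 1.125;  α ← (1−ω)·1.000 + ω·1.125 = 1.075
  β: GS value = (-6 - (4)·1.075 - (2)·1.000) / (9) = -1.367;  β ← (1−ω)·1.000 + ω·-1.367 = -0.420
  γ: GS value = (-12 - (1)·1.075 - (-4)·-0.420) / (8) = -1.844;  γ ← (1−ω)·1.000 + ω·-1.844 = -0.706

(1.075, -0.420, -0.706)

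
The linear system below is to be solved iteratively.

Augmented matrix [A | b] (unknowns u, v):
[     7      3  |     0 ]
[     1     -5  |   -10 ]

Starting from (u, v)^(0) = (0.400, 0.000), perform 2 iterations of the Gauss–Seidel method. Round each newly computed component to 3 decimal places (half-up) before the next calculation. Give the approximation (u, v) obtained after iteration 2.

Iteration 1:
  u = (0 - (3)·0.000) / (7) = 0.000
  v = (-10 - (1)·0.000) / (-5) = 2.000
Iteration 2:
  u = (0 - (3)·2.000) / (7) = -0.857
  v = (-10 - (1)·-0.857) / (-5) = 1.829

(-0.857, 1.829)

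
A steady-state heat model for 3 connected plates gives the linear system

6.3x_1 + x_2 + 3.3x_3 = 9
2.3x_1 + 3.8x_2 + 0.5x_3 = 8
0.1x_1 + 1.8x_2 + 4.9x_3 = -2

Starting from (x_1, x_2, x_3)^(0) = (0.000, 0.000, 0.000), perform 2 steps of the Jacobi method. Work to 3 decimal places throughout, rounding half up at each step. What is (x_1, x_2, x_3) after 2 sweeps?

(1.308, 1.294, -1.211)

Iteration 1:
  x_1 = (9 - (1)·0.000 - (3.3)·0.000) / (6.3) = 1.429
  x_2 = (8 - (2.3)·0.000 - (0.5)·0.000) / (3.8) = 2.105
  x_3 = (-2 - (0.1)·0.000 - (1.8)·0.000) / (4.9) = -0.408
Iteration 2:
  x_1 = (9 - (1)·2.105 - (3.3)·-0.408) / (6.3) = 1.308
  x_2 = (8 - (2.3)·1.429 - (0.5)·-0.408) / (3.8) = 1.294
  x_3 = (-2 - (0.1)·1.429 - (1.8)·2.105) / (4.9) = -1.211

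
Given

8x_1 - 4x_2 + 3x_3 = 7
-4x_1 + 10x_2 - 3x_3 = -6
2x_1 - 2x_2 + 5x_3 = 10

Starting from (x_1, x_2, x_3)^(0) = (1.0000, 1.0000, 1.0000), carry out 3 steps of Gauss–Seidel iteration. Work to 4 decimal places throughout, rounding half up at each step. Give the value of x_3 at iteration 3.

1.9434

Iteration 1:
  x_1 = (7 - (-4)·1.0000 - (3)·1.0000) / (8) = 1.0000
  x_2 = (-6 - (-4)·1.0000 - (-3)·1.0000) / (10) = 0.1000
  x_3 = (10 - (2)·1.0000 - (-2)·0.1000) / (5) = 1.6400
Iteration 2:
  x_1 = (7 - (-4)·0.1000 - (3)·1.6400) / (8) = 0.3100
  x_2 = (-6 - (-4)·0.3100 - (-3)·1.6400) / (10) = 0.0160
  x_3 = (10 - (2)·0.3100 - (-2)·0.0160) / (5) = 1.8824
Iteration 3:
  x_1 = (7 - (-4)·0.0160 - (3)·1.8824) / (8) = 0.1771
  x_2 = (-6 - (-4)·0.1771 - (-3)·1.8824) / (10) = 0.0356
  x_3 = (10 - (2)·0.1771 - (-2)·0.0356) / (5) = 1.9434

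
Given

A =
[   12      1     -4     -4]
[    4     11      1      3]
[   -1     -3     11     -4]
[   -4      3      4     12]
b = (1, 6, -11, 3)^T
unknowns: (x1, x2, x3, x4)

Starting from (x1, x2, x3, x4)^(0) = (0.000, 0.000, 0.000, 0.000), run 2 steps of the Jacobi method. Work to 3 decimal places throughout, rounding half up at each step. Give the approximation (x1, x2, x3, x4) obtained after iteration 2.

(-0.212, 0.538, -0.753, 0.475)

Iteration 1:
  x1 = (1 - (1)·0.000 - (-4)·0.000 - (-4)·0.000) / (12) = 0.083
  x2 = (6 - (4)·0.000 - (1)·0.000 - (3)·0.000) / (11) = 0.545
  x3 = (-11 - (-1)·0.000 - (-3)·0.000 - (-4)·0.000) / (11) = -1.000
  x4 = (3 - (-4)·0.000 - (3)·0.000 - (4)·0.000) / (12) = 0.250
Iteration 2:
  x1 = (1 - (1)·0.545 - (-4)·-1.000 - (-4)·0.250) / (12) = -0.212
  x2 = (6 - (4)·0.083 - (1)·-1.000 - (3)·0.250) / (11) = 0.538
  x3 = (-11 - (-1)·0.083 - (-3)·0.545 - (-4)·0.250) / (11) = -0.753
  x4 = (3 - (-4)·0.083 - (3)·0.545 - (4)·-1.000) / (12) = 0.475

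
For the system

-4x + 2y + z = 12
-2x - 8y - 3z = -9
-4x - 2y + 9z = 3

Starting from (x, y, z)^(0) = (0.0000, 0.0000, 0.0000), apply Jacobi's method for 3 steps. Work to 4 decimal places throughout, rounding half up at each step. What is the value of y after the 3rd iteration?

Iteration 1:
  x = (12 - (2)·0.0000 - (1)·0.0000) / (-4) = -3.0000
  y = (-9 - (-2)·0.0000 - (-3)·0.0000) / (-8) = 1.1250
  z = (3 - (-4)·0.0000 - (-2)·0.0000) / (9) = 0.3333
Iteration 2:
  x = (12 - (2)·1.1250 - (1)·0.3333) / (-4) = -2.3542
  y = (-9 - (-2)·-3.0000 - (-3)·0.3333) / (-8) = 1.7500
  z = (3 - (-4)·-3.0000 - (-2)·1.1250) / (9) = -0.7500
Iteration 3:
  x = (12 - (2)·1.7500 - (1)·-0.7500) / (-4) = -2.3125
  y = (-9 - (-2)·-2.3542 - (-3)·-0.7500) / (-8) = 1.9948
  z = (3 - (-4)·-2.3542 - (-2)·1.7500) / (9) = -0.3241

1.9948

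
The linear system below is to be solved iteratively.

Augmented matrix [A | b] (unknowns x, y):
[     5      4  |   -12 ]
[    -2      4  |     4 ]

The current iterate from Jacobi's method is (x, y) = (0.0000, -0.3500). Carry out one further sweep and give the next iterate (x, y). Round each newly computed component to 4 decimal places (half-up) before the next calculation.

One sweep:
  x = (-12 - (4)·-0.3500) / (5) = -2.1200
  y = (4 - (-2)·0.0000) / (4) = 1.0000

(-2.1200, 1.0000)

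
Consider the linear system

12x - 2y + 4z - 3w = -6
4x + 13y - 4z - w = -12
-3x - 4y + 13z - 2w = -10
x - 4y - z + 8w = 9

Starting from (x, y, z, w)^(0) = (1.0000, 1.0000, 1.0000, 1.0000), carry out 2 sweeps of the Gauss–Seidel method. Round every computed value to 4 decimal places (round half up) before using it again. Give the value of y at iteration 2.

-1.0919

Iteration 1:
  x = (-6 - (-2)·1.0000 - (4)·1.0000 - (-3)·1.0000) / (12) = -0.4167
  y = (-12 - (4)·-0.4167 - (-4)·1.0000 - (-1)·1.0000) / (13) = -0.4102
  z = (-10 - (-3)·-0.4167 - (-4)·-0.4102 - (-2)·1.0000) / (13) = -0.8378
  w = (9 - (1)·-0.4167 - (-4)·-0.4102 - (-1)·-0.8378) / (8) = 0.8673
Iteration 2:
  x = (-6 - (-2)·-0.4102 - (4)·-0.8378 - (-3)·0.8673) / (12) = -0.0723
  y = (-12 - (4)·-0.0723 - (-4)·-0.8378 - (-1)·0.8673) / (13) = -1.0919
  z = (-10 - (-3)·-0.0723 - (-4)·-1.0919 - (-2)·0.8673) / (13) = -0.9885
  w = (9 - (1)·-0.0723 - (-4)·-1.0919 - (-1)·-0.9885) / (8) = 0.4645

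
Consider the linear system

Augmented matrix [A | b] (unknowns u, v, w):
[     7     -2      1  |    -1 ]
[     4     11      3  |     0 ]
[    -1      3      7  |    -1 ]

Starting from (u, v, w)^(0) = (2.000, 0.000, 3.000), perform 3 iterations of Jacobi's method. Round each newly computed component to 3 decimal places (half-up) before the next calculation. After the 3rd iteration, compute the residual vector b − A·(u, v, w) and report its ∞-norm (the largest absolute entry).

Iteration 1:
  u = (-1 - (-2)·0.000 - (1)·3.000) / (7) = -0.571
  v = (0 - (4)·2.000 - (3)·3.000) / (11) = -1.545
  w = (-1 - (-1)·2.000 - (3)·0.000) / (7) = 0.143
Iteration 2:
  u = (-1 - (-2)·-1.545 - (1)·0.143) / (7) = -0.605
  v = (0 - (4)·-0.571 - (3)·0.143) / (11) = 0.169
  w = (-1 - (-1)·-0.571 - (3)·-1.545) / (7) = 0.438
Iteration 3:
  u = (-1 - (-2)·0.169 - (1)·0.438) / (7) = -0.157
  v = (0 - (4)·-0.605 - (3)·0.438) / (11) = 0.101
  w = (-1 - (-1)·-0.605 - (3)·0.169) / (7) = -0.302
Residual b − A·x = (0.603, 0.423, 0.654); ∞-norm = 0.654

0.654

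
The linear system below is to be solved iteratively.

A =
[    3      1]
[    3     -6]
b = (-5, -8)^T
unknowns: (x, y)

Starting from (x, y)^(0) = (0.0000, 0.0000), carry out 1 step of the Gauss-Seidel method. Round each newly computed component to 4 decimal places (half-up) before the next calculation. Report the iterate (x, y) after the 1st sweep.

(-1.6667, 0.5000)

Iteration 1:
  x = (-5 - (1)·0.0000) / (3) = -1.6667
  y = (-8 - (3)·-1.6667) / (-6) = 0.5000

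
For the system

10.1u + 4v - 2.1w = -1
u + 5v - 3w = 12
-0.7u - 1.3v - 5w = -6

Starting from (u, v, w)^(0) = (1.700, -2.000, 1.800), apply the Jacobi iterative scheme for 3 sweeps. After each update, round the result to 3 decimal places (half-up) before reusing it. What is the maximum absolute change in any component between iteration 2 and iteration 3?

0.329

Iteration 1:
  u = (-1 - (4)·-2.000 - (-2.1)·1.800) / (10.1) = 1.067
  v = (12 - (1)·1.700 - (-3)·1.800) / (5) = 3.140
  w = (-6 - (-0.7)·1.700 - (-1.3)·-2.000) / (-5) = 1.482
Iteration 2:
  u = (-1 - (4)·3.140 - (-2.1)·1.482) / (10.1) = -1.034
  v = (12 - (1)·1.067 - (-3)·1.482) / (5) = 3.076
  w = (-6 - (-0.7)·1.067 - (-1.3)·3.140) / (-5) = 0.234
Iteration 3:
  u = (-1 - (4)·3.076 - (-2.1)·0.234) / (10.1) = -1.269
  v = (12 - (1)·-1.034 - (-3)·0.234) / (5) = 2.747
  w = (-6 - (-0.7)·-1.034 - (-1.3)·3.076) / (-5) = 0.545
Change: (-0.235, -0.329, 0.311) → max |·| = 0.329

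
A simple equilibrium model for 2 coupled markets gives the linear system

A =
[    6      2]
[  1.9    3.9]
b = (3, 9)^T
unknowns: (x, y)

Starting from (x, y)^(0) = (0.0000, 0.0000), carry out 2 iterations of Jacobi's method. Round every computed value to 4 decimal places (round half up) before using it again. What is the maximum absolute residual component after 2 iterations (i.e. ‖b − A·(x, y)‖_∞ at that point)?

1.4615

Iteration 1:
  x = (3 - (2)·0.0000) / (6) = 0.5000
  y = (9 - (1.9)·0.0000) / (3.9) = 2.3077
Iteration 2:
  x = (3 - (2)·2.3077) / (6) = -0.2692
  y = (9 - (1.9)·0.5000) / (3.9) = 2.0641
Residual b − A·x = (0.4870, 1.4615); ∞-norm = 1.4615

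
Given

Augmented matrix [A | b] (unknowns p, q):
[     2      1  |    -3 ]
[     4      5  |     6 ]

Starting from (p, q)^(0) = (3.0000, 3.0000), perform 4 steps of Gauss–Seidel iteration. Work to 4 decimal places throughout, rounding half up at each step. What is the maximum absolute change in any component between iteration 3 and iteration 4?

0.0480

Iteration 1:
  p = (-3 - (1)·3.0000) / (2) = -3.0000
  q = (6 - (4)·-3.0000) / (5) = 3.6000
Iteration 2:
  p = (-3 - (1)·3.6000) / (2) = -3.3000
  q = (6 - (4)·-3.3000) / (5) = 3.8400
Iteration 3:
  p = (-3 - (1)·3.8400) / (2) = -3.4200
  q = (6 - (4)·-3.4200) / (5) = 3.9360
Iteration 4:
  p = (-3 - (1)·3.9360) / (2) = -3.4680
  q = (6 - (4)·-3.4680) / (5) = 3.9744
Change: (-0.0480, 0.0384) → max |·| = 0.0480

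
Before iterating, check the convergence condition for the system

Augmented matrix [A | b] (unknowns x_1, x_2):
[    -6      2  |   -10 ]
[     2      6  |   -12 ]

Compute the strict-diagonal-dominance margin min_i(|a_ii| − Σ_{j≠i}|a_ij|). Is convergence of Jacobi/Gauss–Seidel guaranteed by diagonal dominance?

4

row 1: |-6| − (2) = 4
row 2: |6| − (2) = 4
minimum over rows = 4 → strictly diagonally dominant (convergence guaranteed)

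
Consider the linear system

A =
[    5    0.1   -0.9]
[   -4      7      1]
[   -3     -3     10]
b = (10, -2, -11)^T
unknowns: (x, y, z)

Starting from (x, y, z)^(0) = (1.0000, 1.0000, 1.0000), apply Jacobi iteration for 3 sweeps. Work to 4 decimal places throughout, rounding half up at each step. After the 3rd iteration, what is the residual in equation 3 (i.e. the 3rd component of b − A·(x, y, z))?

Iteration 1:
  x = (10 - (0.1)·1.0000 - (-0.9)·1.0000) / (5) = 2.1600
  y = (-2 - (-4)·1.0000 - (1)·1.0000) / (7) = 0.1429
  z = (-11 - (-3)·1.0000 - (-3)·1.0000) / (10) = -0.5000
Iteration 2:
  x = (10 - (0.1)·0.1429 - (-0.9)·-0.5000) / (5) = 1.9071
  y = (-2 - (-4)·2.1600 - (1)·-0.5000) / (7) = 1.0200
  z = (-11 - (-3)·2.1600 - (-3)·0.1429) / (10) = -0.4091
Iteration 3:
  x = (10 - (0.1)·1.0200 - (-0.9)·-0.4091) / (5) = 1.9060
  y = (-2 - (-4)·1.9071 - (1)·-0.4091) / (7) = 0.8625
  z = (-11 - (-3)·1.9071 - (-3)·1.0200) / (10) = -0.2219
Residual b − A·x = (0.1840, -0.1916, -0.4755)

-0.4755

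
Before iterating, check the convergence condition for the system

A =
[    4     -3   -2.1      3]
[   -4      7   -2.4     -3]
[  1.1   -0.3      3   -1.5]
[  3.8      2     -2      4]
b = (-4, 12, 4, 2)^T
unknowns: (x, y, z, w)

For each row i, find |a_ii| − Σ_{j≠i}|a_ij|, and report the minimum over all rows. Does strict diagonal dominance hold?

row 1: |4| − (3+2.1+3) = -4.1
row 2: |7| − (4+2.4+3) = -2.4
row 3: |3| − (1.1+0.3+1.5) = 0.1
row 4: |4| − (3.8+2+2) = -3.8
minimum over rows = -4.1 → not strictly diagonally dominant

-4.1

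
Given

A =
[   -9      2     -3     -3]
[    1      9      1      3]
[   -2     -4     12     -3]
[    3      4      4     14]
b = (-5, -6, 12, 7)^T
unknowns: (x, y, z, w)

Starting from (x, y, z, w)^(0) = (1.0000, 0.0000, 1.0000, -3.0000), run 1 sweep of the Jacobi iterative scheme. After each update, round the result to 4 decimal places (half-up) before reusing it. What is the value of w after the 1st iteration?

Iteration 1:
  x = (-5 - (2)·0.0000 - (-3)·1.0000 - (-3)·-3.0000) / (-9) = 1.2222
  y = (-6 - (1)·1.0000 - (1)·1.0000 - (3)·-3.0000) / (9) = 0.1111
  z = (12 - (-2)·1.0000 - (-4)·0.0000 - (-3)·-3.0000) / (12) = 0.4167
  w = (7 - (3)·1.0000 - (4)·0.0000 - (4)·1.0000) / (14) = 0.0000

0.0000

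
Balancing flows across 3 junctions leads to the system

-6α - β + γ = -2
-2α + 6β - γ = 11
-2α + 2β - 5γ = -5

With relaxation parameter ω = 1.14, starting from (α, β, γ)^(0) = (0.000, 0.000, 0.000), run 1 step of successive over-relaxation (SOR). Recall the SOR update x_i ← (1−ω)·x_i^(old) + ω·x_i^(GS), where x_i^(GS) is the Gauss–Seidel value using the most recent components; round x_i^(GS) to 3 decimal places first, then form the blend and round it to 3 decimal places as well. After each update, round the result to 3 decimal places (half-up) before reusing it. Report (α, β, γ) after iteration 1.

(0.380, 2.234, 1.986)

Iteration 1:
  α: GS value = (-2 - (-1)·0.000 - (1)·0.000) / (-6) = 0.333;  α ← (1−ω)·0.000 + ω·0.333 = 0.380
  β: GS value = (11 - (-2)·0.380 - (-1)·0.000) / (6) = 1.960;  β ← (1−ω)·0.000 + ω·1.960 = 2.234
  γ: GS value = (-5 - (-2)·0.380 - (2)·2.234) / (-5) = 1.742;  γ ← (1−ω)·0.000 + ω·1.742 = 1.986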